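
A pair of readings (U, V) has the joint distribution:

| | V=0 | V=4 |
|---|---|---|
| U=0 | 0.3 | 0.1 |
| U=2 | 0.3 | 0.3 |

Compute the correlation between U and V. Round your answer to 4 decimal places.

E[U] = 1.2,  E[V] = 1.6
E[UV] = 2.4
cov(U,V) = E[UV] − E[U]E[V] = 2.4 − (1.2)(1.6) = 0.48
Var(U) = 0.96,  Var(V) = 3.84
ρ = 0.48 / √(0.96·3.84) ≈ 0.2500

0.2500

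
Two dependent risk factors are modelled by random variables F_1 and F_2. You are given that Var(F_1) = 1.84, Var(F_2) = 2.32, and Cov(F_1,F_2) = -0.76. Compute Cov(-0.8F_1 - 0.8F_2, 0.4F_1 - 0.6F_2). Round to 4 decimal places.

0.4032

Cov(-0.8F_1 - 0.8F_2, 0.4F_1 - 0.6F_2) = (-0.8)(0.4)Var(F_1) + (-0.8)(-0.6)Var(F_2) + [(-0.8)(-0.6) + (-0.8)(0.4)]Cov(F_1,F_2)
= -0.32·1.84 + 0.48·2.32 + 0.16·-0.76 = 0.4032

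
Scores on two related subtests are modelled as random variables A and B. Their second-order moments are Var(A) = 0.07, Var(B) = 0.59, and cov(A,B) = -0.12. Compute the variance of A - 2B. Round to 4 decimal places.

2.9100

Var(A - 2B) = (1)²·Var(A) + (-2)²·Var(B) + 2·(1)·(-2)·cov(A,B)
= 1·0.07 + 4·0.59 + -4·-0.12 = 2.91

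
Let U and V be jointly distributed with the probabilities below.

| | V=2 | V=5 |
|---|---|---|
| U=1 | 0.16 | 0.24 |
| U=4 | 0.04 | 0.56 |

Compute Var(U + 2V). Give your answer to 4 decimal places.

E[U] = 2.8,  E[V] = 4.4,  E[UV] = 13.04
Var(U) = 10 − (2.8)² = 2.16;  Var(V) = 20.8 − (4.4)² = 1.44
Cov(U,V) = 13.04 − (2.8)(4.4) = 0.72
Var(U + 2V) = (1)²·2.16 + (2)²·1.44 + 2·(1)·(2)·0.72 = 10.8

10.8000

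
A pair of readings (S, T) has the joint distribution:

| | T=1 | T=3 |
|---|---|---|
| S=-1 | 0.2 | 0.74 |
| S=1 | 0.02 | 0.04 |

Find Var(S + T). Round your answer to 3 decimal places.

E[S] = -0.88,  E[T] = 2.56,  E[ST] = -2.28
Var(S) = 1 − (-0.88)² = 0.2256;  Var(T) = 7.24 − (2.56)² = 0.6864
Cov(S,T) = -2.28 − (-0.88)(2.56) = -0.0272
Var(S + T) = (1)²·0.2256 + (1)²·0.6864 + 2·(1)·(1)·-0.0272 = 0.8576

0.858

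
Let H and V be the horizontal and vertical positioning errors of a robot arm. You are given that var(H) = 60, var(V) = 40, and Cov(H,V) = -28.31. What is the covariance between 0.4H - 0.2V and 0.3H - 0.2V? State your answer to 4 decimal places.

Cov(0.4H - 0.2V, 0.3H - 0.2V) = (0.4)(0.3)var(H) + (-0.2)(-0.2)var(V) + [(0.4)(-0.2) + (-0.2)(0.3)]Cov(H,V)
= 0.12·60 + 0.04·40 + -0.14·-28.31 = 12.7634

12.7634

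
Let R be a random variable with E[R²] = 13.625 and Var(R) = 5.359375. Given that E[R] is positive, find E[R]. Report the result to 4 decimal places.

2.8750

(E[R])² = E[R²] − Var(R) = 13.625 − 5.359375 = 8.265625
E[R] = √8.265625 = 2.875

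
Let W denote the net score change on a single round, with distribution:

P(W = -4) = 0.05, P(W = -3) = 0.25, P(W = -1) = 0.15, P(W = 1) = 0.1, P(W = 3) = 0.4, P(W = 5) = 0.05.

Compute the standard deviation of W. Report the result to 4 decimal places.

E[W] = (-4)(0.05) + (-3)(0.25) + (-1)(0.15) + (1)(0.1) + (3)(0.4) + (5)(0.05) = 0.45
E[W²] = (-4)²(0.05) + (-3)²(0.25) + (-1)²(0.15) + (1)²(0.1) + (3)²(0.4) + (5)²(0.05) = 8.15
Var(W) = E[W²] − (E[W])² = 8.15 − (0.45)² = 7.9475
SD(W) = √7.9475 ≈ 2.8191

2.8191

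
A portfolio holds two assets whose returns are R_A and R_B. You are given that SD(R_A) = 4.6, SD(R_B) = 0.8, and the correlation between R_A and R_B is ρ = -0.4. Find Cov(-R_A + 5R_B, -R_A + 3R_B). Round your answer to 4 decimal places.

Var(R_A) = (4.6)² = 21.16;  Var(R_B) = (0.8)² = 0.64
Cov(R_A,R_B) = ρ·SD(R_A)·SD(R_B) = -0.4·4.6·0.8 = -1.472
Cov(-R_A + 5R_B, -R_A + 3R_B) = (-1)(-1)Var(R_A) + (5)(3)Var(R_B) + [(-1)(3) + (5)(-1)]Cov(R_A,R_B)
= 1·21.16 + 15·0.64 + -8·-1.472 = 42.536

42.5360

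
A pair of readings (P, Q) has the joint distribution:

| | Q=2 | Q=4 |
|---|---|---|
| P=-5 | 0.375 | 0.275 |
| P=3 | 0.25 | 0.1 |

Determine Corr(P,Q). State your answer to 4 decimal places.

-0.1353

E[P] = -2.2,  E[Q] = 2.75
E[PQ] = -6.55
Cov(P,Q) = E[PQ] − E[P]E[Q] = -6.55 − (-2.2)(2.75) = -0.5
Var(P) = 14.56,  Var(Q) = 0.9375
ρ = -0.5 / √(14.56·0.9375) ≈ -0.1353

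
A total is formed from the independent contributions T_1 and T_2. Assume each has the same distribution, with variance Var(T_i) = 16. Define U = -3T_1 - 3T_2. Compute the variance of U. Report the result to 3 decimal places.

288.000

By independence, Var(U) = (-3)²Var(T_1) + (-3)²Var(T_2)
= (-3)²·16 + (-3)²·16 = 288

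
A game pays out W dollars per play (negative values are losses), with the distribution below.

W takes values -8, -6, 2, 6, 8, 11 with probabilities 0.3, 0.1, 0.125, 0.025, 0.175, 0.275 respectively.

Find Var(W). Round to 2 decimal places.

E[W] = (-8)(0.3) + (-6)(0.1) + (2)(0.125) + (6)(0.025) + (8)(0.175) + (11)(0.275) = 1.825
E[W²] = (-8)²(0.3) + (-6)²(0.1) + (2)²(0.125) + (6)²(0.025) + (8)²(0.175) + (11)²(0.275) = 68.675
Var(W) = E[W²] − (E[W])² = 68.675 − (1.825)² = 65.344375

65.34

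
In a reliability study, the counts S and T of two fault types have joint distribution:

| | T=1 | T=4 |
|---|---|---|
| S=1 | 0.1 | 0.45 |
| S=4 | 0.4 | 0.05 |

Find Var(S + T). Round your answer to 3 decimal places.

1.328

E[S] = 2.35,  E[T] = 2.5,  E[ST] = 4.3
Var(S) = 7.75 − (2.35)² = 2.2275;  Var(T) = 8.5 − (2.5)² = 2.25
Cov(S,T) = 4.3 − (2.35)(2.5) = -1.575
Var(S + T) = (1)²·2.2275 + (1)²·2.25 + 2·(1)·(1)·-1.575 = 1.3275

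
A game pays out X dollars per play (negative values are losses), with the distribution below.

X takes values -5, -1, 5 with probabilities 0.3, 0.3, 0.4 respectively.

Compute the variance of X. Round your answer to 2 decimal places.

17.76

E[X] = (-5)(0.3) + (-1)(0.3) + (5)(0.4) = 0.2
E[X²] = (-5)²(0.3) + (-1)²(0.3) + (5)²(0.4) = 17.8
var(X) = E[X²] − (E[X])² = 17.8 − (0.2)² = 17.76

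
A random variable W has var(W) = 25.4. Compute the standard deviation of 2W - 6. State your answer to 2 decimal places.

10.08

var(2W - 6) = (2)²·25.4 = 101.6
SD(2W - 6) = √101.6 ≈ 10.08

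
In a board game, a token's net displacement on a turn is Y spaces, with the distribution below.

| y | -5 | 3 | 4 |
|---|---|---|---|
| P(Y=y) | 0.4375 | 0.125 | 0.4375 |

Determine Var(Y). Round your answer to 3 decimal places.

19.059

E[Y] = (-5)(0.4375) + (3)(0.125) + (4)(0.4375) = -0.0625
E[Y²] = (-5)²(0.4375) + (3)²(0.125) + (4)²(0.4375) = 19.0625
Var(Y) = E[Y²] − (E[Y])² = 19.0625 − (-0.0625)² = 19.05859375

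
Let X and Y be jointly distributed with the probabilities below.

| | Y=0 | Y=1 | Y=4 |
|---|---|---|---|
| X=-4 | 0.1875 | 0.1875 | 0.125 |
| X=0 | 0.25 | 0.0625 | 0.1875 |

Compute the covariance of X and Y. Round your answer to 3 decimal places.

0.250

E[X] = -2,  E[Y] = 1.5
E[XY] = -2.75
Cov(X,Y) = E[XY] − E[X]E[Y] = -2.75 − (-2)(1.5) = 0.25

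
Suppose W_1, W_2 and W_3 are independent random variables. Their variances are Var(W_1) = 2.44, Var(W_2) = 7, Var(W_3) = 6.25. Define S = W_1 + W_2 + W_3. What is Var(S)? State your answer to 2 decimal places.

By independence, Var(S) = (1)²Var(W_1) + (1)²Var(W_2) + (1)²Var(W_3)
= (1)²·2.44 + (1)²·7 + (1)²·6.25 = 15.69

15.69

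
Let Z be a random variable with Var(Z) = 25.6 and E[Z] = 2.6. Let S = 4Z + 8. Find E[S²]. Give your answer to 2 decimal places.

748.16

E[4Z + 8] = 4·2.6 + 8 = 18.4
Var(4Z + 8) = (4)²·25.6 = 409.6
E[S²] = Var(S) + (E[S])² = 409.6 + (18.4)² = 748.16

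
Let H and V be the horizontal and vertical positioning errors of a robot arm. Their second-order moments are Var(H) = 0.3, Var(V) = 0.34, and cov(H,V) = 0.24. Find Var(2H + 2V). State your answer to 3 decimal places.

Var(2H + 2V) = (2)²·Var(H) + (2)²·Var(V) + 2·(2)·(2)·cov(H,V)
= 4·0.3 + 4·0.34 + 8·0.24 = 4.48

4.480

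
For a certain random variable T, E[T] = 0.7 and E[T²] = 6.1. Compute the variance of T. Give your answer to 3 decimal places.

Var(T) = 6.1 − (0.7)² = 5.61

5.610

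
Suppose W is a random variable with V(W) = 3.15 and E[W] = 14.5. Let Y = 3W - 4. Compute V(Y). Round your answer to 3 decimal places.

V(3W - 4) = (3)²·V(W) = 9·3.15 = 28.35

28.350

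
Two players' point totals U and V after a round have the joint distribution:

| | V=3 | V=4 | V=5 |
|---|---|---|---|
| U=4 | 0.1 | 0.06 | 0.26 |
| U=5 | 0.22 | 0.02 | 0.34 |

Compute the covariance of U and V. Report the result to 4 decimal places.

E[U] = 4.58,  E[V] = 4.28
E[UV] = 19.56
cov(U,V) = E[UV] − E[U]E[V] = 19.56 − (4.58)(4.28) = -0.0424

-0.0424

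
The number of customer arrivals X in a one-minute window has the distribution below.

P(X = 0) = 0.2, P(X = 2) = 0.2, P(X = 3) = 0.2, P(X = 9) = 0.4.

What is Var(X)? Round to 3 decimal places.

13.840

E[X] = (0)(0.2) + (2)(0.2) + (3)(0.2) + (9)(0.4) = 4.6
E[X²] = (0)²(0.2) + (2)²(0.2) + (3)²(0.2) + (9)²(0.4) = 35
Var(X) = E[X²] − (E[X])² = 35 − (4.6)² = 13.84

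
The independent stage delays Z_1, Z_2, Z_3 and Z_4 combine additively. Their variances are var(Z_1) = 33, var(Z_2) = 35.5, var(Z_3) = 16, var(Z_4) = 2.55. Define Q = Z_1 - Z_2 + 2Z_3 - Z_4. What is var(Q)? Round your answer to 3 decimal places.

135.050

By independence, var(Q) = (1)²var(Z_1) + (-1)²var(Z_2) + (2)²var(Z_3) + (-1)²var(Z_4)
= (1)²·33 + (-1)²·35.5 + (2)²·16 + (-1)²·2.55 = 135.05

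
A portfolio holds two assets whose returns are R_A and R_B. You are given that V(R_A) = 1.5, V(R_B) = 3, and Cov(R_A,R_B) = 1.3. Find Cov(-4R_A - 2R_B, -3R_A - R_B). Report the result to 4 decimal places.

37.0000

Cov(-4R_A - 2R_B, -3R_A - R_B) = (-4)(-3)V(R_A) + (-2)(-1)V(R_B) + [(-4)(-1) + (-2)(-3)]Cov(R_A,R_B)
= 12·1.5 + 2·3 + 10·1.3 = 37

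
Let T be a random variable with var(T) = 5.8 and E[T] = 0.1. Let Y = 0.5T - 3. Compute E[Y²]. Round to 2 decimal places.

E[0.5T - 3] = 0.5·0.1 − 3 = -2.95
var(0.5T - 3) = (0.5)²·5.8 = 1.45
E[Y²] = var(Y) + (E[Y])² = 1.45 + (-2.95)² = 10.1525

10.15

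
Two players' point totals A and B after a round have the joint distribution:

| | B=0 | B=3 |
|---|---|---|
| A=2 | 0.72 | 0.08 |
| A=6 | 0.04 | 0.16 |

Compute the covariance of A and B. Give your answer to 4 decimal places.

E[A] = 2.8,  E[B] = 0.72
E[AB] = 3.36
cov(A,B) = E[AB] − E[A]E[B] = 3.36 − (2.8)(0.72) = 1.344

1.3440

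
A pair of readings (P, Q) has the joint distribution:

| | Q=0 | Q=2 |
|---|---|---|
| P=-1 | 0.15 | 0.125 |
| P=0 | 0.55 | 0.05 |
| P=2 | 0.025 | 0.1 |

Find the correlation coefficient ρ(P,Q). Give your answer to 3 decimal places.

E[P] = -0.025,  E[Q] = 0.55
E[PQ] = 0.15
Cov(P,Q) = E[PQ] − E[P]E[Q] = 0.15 − (-0.025)(0.55) = 0.16375
Var(P) = 0.774375,  Var(Q) = 0.7975
ρ = 0.16375 / √(0.774375·0.7975) ≈ 0.208

0.208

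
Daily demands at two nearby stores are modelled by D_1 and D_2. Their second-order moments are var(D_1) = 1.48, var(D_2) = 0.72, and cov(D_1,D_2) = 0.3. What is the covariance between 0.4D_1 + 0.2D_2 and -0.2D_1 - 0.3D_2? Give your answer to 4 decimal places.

cov(0.4D_1 + 0.2D_2, -0.2D_1 - 0.3D_2) = (0.4)(-0.2)var(D_1) + (0.2)(-0.3)var(D_2) + [(0.4)(-0.3) + (0.2)(-0.2)]cov(D_1,D_2)
= -0.08·1.48 + -0.06·0.72 + -0.16·0.3 = -0.2096

-0.2096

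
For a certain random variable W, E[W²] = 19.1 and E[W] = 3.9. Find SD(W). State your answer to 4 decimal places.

1.9723

var(W) = 19.1 − (3.9)² = 3.89
SD(W) = √3.89 ≈ 1.9723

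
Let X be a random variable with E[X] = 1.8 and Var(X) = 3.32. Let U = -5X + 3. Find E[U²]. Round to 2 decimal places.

E[-5X + 3] = -5·1.8 + 3 = -6
Var(-5X + 3) = (-5)²·3.32 = 83
E[U²] = Var(U) + (E[U])² = 83 + (-6)² = 119

119.00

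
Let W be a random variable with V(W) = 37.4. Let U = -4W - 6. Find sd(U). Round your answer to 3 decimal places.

24.462

V(-4W - 6) = (-4)²·37.4 = 598.4
sd(U) = √598.4 ≈ 24.462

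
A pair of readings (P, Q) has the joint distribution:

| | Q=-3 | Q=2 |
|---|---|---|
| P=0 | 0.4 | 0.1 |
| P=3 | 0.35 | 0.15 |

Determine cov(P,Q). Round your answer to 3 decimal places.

E[P] = 1.5,  E[Q] = -1.75
E[PQ] = -2.25
cov(P,Q) = E[PQ] − E[P]E[Q] = -2.25 − (1.5)(-1.75) = 0.375

0.375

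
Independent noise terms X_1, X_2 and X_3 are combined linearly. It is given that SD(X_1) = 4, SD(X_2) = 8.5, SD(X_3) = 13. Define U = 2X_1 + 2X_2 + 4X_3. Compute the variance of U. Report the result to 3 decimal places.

var(X_1) = 16, var(X_2) = 72.25, var(X_3) = 169
By independence, var(U) = (2)²var(X_1) + (2)²var(X_2) + (4)²var(X_3)
= (2)²·16 + (2)²·72.25 + (4)²·169 = 3057

3057.000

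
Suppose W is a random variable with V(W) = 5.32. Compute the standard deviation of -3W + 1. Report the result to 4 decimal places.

V(-3W + 1) = (-3)²·5.32 = 47.88
SD(-3W + 1) = √47.88 ≈ 6.9195

6.9195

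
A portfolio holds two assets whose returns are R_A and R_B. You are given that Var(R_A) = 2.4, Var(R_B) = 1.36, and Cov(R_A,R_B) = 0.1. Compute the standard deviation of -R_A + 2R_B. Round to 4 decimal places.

Var(-R_A + 2R_B) = (-1)²·Var(R_A) + (2)²·Var(R_B) + 2·(-1)·(2)·Cov(R_A,R_B)
= 1·2.4 + 4·1.36 + -4·0.1 = 7.44
sd(-R_A + 2R_B) = √7.44 ≈ 2.7276

2.7276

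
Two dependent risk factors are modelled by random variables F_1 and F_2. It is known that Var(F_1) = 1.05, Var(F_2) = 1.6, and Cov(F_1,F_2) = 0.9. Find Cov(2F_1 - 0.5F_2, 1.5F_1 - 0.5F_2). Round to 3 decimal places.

Cov(2F_1 - 0.5F_2, 1.5F_1 - 0.5F_2) = (2)(1.5)Var(F_1) + (-0.5)(-0.5)Var(F_2) + [(2)(-0.5) + (-0.5)(1.5)]Cov(F_1,F_2)
= 3·1.05 + 0.25·1.6 + -1.75·0.9 = 1.975

1.975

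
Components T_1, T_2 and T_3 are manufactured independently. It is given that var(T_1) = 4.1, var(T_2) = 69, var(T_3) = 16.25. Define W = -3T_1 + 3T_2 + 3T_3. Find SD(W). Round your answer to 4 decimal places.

By independence, var(W) = (-3)²var(T_1) + (3)²var(T_2) + (3)²var(T_3)
= (-3)²·4.1 + (3)²·69 + (3)²·16.25 = 804.15
SD(W) = √804.15 ≈ 28.3575

28.3575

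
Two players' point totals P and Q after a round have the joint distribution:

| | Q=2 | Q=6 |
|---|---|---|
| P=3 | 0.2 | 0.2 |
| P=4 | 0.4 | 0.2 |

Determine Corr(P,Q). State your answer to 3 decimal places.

E[P] = 3.6,  E[Q] = 3.6
E[PQ] = 12.8
Cov(P,Q) = E[PQ] − E[P]E[Q] = 12.8 − (3.6)(3.6) = -0.16
V(P) = 0.24,  V(Q) = 3.84
ρ = -0.16 / √(0.24·3.84) ≈ -0.167

-0.167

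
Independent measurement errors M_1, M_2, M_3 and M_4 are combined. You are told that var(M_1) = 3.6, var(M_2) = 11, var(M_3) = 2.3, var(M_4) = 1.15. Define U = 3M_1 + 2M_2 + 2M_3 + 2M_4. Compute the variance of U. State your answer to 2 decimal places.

By independence, var(U) = (3)²var(M_1) + (2)²var(M_2) + (2)²var(M_3) + (2)²var(M_4)
= (3)²·3.6 + (2)²·11 + (2)²·2.3 + (2)²·1.15 = 90.2

90.20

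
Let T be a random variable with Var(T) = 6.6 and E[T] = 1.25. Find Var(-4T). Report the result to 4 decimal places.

Var(-4T) = (-4)²·Var(T) = 16·6.6 = 105.6

105.6000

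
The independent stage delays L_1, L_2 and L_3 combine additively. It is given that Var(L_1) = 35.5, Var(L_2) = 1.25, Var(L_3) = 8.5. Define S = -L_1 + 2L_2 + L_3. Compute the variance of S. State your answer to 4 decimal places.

By independence, Var(S) = (-1)²Var(L_1) + (2)²Var(L_2) + (1)²Var(L_3)
= (-1)²·35.5 + (2)²·1.25 + (1)²·8.5 = 49

49.0000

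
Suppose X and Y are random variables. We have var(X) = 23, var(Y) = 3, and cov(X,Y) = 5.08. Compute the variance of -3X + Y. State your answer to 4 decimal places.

var(-3X + Y) = (-3)²·var(X) + (1)²·var(Y) + 2·(-3)·(1)·cov(X,Y)
= 9·23 + 1·3 + -6·5.08 = 179.52

179.5200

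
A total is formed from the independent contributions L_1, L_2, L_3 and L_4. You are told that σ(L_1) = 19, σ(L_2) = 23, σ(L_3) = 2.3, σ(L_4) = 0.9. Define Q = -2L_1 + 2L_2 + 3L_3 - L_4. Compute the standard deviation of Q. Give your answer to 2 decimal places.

60.07

Var(L_1) = 361, Var(L_2) = 529, Var(L_3) = 5.29, Var(L_4) = 0.81
By independence, Var(Q) = (-2)²Var(L_1) + (2)²Var(L_2) + (3)²Var(L_3) + (-1)²Var(L_4)
= (-2)²·361 + (2)²·529 + (3)²·5.29 + (-1)²·0.81 = 3608.42
σ(Q) = √3608.42 ≈ 60.07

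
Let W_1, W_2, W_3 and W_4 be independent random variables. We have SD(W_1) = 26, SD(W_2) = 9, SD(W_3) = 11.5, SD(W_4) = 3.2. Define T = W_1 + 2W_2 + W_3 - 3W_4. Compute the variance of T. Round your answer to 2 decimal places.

1224.41

Var(W_1) = 676, Var(W_2) = 81, Var(W_3) = 132.25, Var(W_4) = 10.24
By independence, Var(T) = (1)²Var(W_1) + (2)²Var(W_2) + (1)²Var(W_3) + (-3)²Var(W_4)
= (1)²·676 + (2)²·81 + (1)²·132.25 + (-3)²·10.24 = 1224.41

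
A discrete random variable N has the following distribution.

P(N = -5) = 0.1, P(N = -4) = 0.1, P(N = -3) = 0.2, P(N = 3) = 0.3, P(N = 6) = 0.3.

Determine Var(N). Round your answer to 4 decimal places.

17.9600

E[N] = (-5)(0.1) + (-4)(0.1) + (-3)(0.2) + (3)(0.3) + (6)(0.3) = 1.2
E[N²] = (-5)²(0.1) + (-4)²(0.1) + (-3)²(0.2) + (3)²(0.3) + (6)²(0.3) = 19.4
Var(N) = E[N²] − (E[N])² = 19.4 − (1.2)² = 17.96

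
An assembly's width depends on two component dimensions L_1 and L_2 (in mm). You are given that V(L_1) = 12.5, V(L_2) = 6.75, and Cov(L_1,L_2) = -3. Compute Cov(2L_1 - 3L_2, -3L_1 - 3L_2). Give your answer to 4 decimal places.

Cov(2L_1 - 3L_2, -3L_1 - 3L_2) = (2)(-3)V(L_1) + (-3)(-3)V(L_2) + [(2)(-3) + (-3)(-3)]Cov(L_1,L_2)
= -6·12.5 + 9·6.75 + 3·-3 = -23.25

-23.2500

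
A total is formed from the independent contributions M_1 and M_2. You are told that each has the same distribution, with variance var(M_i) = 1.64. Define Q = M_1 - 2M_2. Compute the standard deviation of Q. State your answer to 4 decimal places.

2.8636

By independence, var(Q) = (1)²var(M_1) + (-2)²var(M_2)
= (1)²·1.64 + (-2)²·1.64 = 8.2
SD(Q) = √8.2 ≈ 2.8636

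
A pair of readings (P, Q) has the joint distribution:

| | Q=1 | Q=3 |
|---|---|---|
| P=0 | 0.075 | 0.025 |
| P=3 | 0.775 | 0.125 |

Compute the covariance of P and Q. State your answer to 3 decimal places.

-0.060

E[P] = 2.7,  E[Q] = 1.3
E[PQ] = 3.45
Cov(P,Q) = E[PQ] − E[P]E[Q] = 3.45 − (2.7)(1.3) = -0.06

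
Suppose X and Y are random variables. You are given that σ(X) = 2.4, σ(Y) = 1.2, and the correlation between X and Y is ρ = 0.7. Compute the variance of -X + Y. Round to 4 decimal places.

3.1680

var(X) = (2.4)² = 5.76;  var(Y) = (1.2)² = 1.44
Cov(X,Y) = ρ·σ(X)·σ(Y) = 0.7·2.4·1.2 = 2.016
var(-X + Y) = (-1)²·var(X) + (1)²·var(Y) + 2·(-1)·(1)·Cov(X,Y)
= 1·5.76 + 1·1.44 + -2·2.016 = 3.168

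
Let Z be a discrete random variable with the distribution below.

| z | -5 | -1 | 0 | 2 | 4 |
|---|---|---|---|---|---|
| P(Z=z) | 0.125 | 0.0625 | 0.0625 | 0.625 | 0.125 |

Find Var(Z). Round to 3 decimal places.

6.559

E[Z] = (-5)(0.125) + (-1)(0.0625) + (0)(0.0625) + (2)(0.625) + (4)(0.125) = 1.0625
E[Z²] = (-5)²(0.125) + (-1)²(0.0625) + (0)²(0.0625) + (2)²(0.625) + (4)²(0.125) = 7.6875
Var(Z) = E[Z²] − (E[Z])² = 7.6875 − (1.0625)² = 6.55859375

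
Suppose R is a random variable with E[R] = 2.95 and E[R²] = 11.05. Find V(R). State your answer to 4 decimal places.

2.3475

V(R) = 11.05 − (2.95)² = 2.3475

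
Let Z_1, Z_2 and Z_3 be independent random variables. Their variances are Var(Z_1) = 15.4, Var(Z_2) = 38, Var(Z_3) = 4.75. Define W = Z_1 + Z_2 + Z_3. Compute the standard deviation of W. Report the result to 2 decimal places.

By independence, Var(W) = (1)²Var(Z_1) + (1)²Var(Z_2) + (1)²Var(Z_3)
= (1)²·15.4 + (1)²·38 + (1)²·4.75 = 58.15
SD(W) = √58.15 ≈ 7.63

7.63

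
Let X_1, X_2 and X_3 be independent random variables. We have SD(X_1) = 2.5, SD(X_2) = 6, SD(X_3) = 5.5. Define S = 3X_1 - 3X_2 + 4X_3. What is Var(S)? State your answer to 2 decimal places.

864.25

Var(X_1) = 6.25, Var(X_2) = 36, Var(X_3) = 30.25
By independence, Var(S) = (3)²Var(X_1) + (-3)²Var(X_2) + (4)²Var(X_3)
= (3)²·6.25 + (-3)²·36 + (4)²·30.25 = 864.25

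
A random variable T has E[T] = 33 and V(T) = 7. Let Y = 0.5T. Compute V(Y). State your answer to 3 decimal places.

1.750

V(0.5T) = (0.5)²·V(T) = 0.25·7 = 1.75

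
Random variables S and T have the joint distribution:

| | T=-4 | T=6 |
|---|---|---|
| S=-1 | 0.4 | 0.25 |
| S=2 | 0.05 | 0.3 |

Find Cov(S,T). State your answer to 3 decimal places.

3.225

E[S] = 0.05,  E[T] = 1.5
E[ST] = 3.3
Cov(S,T) = E[ST] − E[S]E[T] = 3.3 − (0.05)(1.5) = 3.225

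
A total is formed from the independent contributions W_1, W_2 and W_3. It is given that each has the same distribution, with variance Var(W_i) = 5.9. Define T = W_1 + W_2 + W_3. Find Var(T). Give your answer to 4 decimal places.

By independence, Var(T) = (1)²Var(W_1) + (1)²Var(W_2) + (1)²Var(W_3)
= (1)²·5.9 + (1)²·5.9 + (1)²·5.9 = 17.7

17.7000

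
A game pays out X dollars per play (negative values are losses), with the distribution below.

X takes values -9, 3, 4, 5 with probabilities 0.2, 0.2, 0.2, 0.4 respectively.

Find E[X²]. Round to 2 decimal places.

31.20

E[X²] = (-9)²(0.2) + (3)²(0.2) + (4)²(0.2) + (5)²(0.4) = 31.2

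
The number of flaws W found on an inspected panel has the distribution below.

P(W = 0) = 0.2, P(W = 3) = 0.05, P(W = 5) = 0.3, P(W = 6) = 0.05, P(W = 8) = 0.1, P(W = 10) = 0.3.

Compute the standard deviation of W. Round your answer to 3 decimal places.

E[W] = (0)(0.2) + (3)(0.05) + (5)(0.3) + (6)(0.05) + (8)(0.1) + (10)(0.3) = 5.75
E[W²] = (0)²(0.2) + (3)²(0.05) + (5)²(0.3) + (6)²(0.05) + (8)²(0.1) + (10)²(0.3) = 46.15
var(W) = E[W²] − (E[W])² = 46.15 − (5.75)² = 13.0875
SD(W) = √13.0875 ≈ 3.618

3.618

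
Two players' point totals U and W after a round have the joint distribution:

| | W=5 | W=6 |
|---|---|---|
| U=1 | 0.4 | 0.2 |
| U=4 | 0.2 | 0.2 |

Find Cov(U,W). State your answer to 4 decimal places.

0.1200

E[U] = 2.2,  E[W] = 5.4
E[UW] = 12
Cov(U,W) = E[UW] − E[U]E[W] = 12 − (2.2)(5.4) = 0.12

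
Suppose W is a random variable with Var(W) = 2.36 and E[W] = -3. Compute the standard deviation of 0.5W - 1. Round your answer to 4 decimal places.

0.7681

Var(0.5W - 1) = (0.5)²·2.36 = 0.59
σ(0.5W - 1) = √0.59 ≈ 0.7681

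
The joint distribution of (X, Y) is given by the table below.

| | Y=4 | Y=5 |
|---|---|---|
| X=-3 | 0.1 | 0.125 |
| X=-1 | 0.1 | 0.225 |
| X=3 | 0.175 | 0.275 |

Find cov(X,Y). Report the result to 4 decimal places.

0.0063

E[X] = 0.35,  E[Y] = 4.625
E[XY] = 1.625
cov(X,Y) = E[XY] − E[X]E[Y] = 1.625 − (0.35)(4.625) = 0.00625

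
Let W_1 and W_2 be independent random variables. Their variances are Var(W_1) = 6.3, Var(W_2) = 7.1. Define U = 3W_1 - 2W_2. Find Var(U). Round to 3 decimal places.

85.100

By independence, Var(U) = (3)²Var(W_1) + (-2)²Var(W_2)
= (3)²·6.3 + (-2)²·7.1 = 85.1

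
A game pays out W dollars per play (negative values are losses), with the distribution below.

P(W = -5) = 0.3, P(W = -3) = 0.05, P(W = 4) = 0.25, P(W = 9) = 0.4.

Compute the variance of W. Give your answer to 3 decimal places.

E[W] = (-5)(0.3) + (-3)(0.05) + (4)(0.25) + (9)(0.4) = 2.95
E[W²] = (-5)²(0.3) + (-3)²(0.05) + (4)²(0.25) + (9)²(0.4) = 44.35
Var(W) = E[W²] − (E[W])² = 44.35 − (2.95)² = 35.6475

35.648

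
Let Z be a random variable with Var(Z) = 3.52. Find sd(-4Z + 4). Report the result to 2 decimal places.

7.50

Var(-4Z + 4) = (-4)²·3.52 = 56.32
sd(-4Z + 4) = √56.32 ≈ 7.50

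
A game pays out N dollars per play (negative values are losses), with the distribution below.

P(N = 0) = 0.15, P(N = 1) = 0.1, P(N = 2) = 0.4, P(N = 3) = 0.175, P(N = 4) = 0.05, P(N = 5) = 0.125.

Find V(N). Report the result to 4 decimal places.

E[N] = (0)(0.15) + (1)(0.1) + (2)(0.4) + (3)(0.175) + (4)(0.05) + (5)(0.125) = 2.25
E[N²] = (0)²(0.15) + (1)²(0.1) + (2)²(0.4) + (3)²(0.175) + (4)²(0.05) + (5)²(0.125) = 7.2
V(N) = E[N²] − (E[N])² = 7.2 − (2.25)² = 2.1375

2.1375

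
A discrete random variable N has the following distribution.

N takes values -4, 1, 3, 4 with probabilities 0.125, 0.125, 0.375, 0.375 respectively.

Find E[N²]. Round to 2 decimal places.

11.50

E[N²] = (-4)²(0.125) + (1)²(0.125) + (3)²(0.375) + (4)²(0.375) = 11.5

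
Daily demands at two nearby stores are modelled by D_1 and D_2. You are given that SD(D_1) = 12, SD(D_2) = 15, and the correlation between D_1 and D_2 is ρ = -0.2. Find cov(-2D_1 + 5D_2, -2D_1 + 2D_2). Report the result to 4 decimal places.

3330.0000

Var(D_1) = (12)² = 144;  Var(D_2) = (15)² = 225
cov(D_1,D_2) = ρ·SD(D_1)·SD(D_2) = -0.2·12·15 = -36
cov(-2D_1 + 5D_2, -2D_1 + 2D_2) = (-2)(-2)Var(D_1) + (5)(2)Var(D_2) + [(-2)(2) + (5)(-2)]cov(D_1,D_2)
= 4·144 + 10·225 + -14·-36 = 3330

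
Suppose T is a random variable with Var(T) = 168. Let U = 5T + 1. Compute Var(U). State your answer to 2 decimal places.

4200.00

Var(5T + 1) = (5)²·Var(T) = 25·168 = 4200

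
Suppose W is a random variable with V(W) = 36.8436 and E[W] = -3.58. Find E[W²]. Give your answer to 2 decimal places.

49.66

E[W²] = V(W) + (E[W])² = 36.8436 + (-3.58)² = 49.66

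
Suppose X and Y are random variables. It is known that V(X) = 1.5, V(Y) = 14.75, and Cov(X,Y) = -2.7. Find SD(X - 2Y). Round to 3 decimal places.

8.444

V(X - 2Y) = (1)²·V(X) + (-2)²·V(Y) + 2·(1)·(-2)·Cov(X,Y)
= 1·1.5 + 4·14.75 + -4·-2.7 = 71.3
SD(X - 2Y) = √71.3 ≈ 8.444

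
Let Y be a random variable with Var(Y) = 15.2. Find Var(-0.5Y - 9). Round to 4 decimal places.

3.8000

Var(-0.5Y - 9) = (-0.5)²·Var(Y) = 0.25·15.2 = 3.8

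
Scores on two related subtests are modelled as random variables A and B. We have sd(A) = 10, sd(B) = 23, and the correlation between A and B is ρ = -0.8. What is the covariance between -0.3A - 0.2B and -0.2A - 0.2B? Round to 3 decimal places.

Var(A) = (10)² = 100;  Var(B) = (23)² = 529
Cov(A,B) = ρ·sd(A)·sd(B) = -0.8·10·23 = -184
Cov(-0.3A - 0.2B, -0.2A - 0.2B) = (-0.3)(-0.2)Var(A) + (-0.2)(-0.2)Var(B) + [(-0.3)(-0.2) + (-0.2)(-0.2)]Cov(A,B)
= 0.06·100 + 0.04·529 + 0.1·-184 = 8.76

8.760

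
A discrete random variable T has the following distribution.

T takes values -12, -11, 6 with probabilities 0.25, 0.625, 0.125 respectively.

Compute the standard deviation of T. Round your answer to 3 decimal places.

E[T] = (-12)(0.25) + (-11)(0.625) + (6)(0.125) = -9.125
E[T²] = (-12)²(0.25) + (-11)²(0.625) + (6)²(0.125) = 116.125
V(T) = E[T²] − (E[T])² = 116.125 − (-9.125)² = 32.859375
σ(T) = √32.859375 ≈ 5.732

5.732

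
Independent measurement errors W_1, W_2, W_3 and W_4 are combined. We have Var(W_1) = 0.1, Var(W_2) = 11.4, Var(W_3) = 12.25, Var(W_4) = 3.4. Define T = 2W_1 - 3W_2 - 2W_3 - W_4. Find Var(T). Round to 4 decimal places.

By independence, Var(T) = (2)²Var(W_1) + (-3)²Var(W_2) + (-2)²Var(W_3) + (-1)²Var(W_4)
= (2)²·0.1 + (-3)²·11.4 + (-2)²·12.25 + (-1)²·3.4 = 155.4

155.4000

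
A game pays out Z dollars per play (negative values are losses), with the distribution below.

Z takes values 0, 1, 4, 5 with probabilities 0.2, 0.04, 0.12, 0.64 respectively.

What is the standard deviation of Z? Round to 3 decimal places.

2.030

E[Z] = (0)(0.2) + (1)(0.04) + (4)(0.12) + (5)(0.64) = 3.72
E[Z²] = (0)²(0.2) + (1)²(0.04) + (4)²(0.12) + (5)²(0.64) = 17.96
var(Z) = E[Z²] − (E[Z])² = 17.96 − (3.72)² = 4.1216
σ(Z) = √4.1216 ≈ 2.030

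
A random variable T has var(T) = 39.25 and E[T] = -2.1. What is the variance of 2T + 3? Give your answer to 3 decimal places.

var(2T + 3) = (2)²·var(T) = 4·39.25 = 157

157.000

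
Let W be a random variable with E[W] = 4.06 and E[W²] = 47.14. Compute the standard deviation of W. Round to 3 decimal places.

5.537

Var(W) = 47.14 − (4.06)² = 30.6564
SD(W) = √30.6564 ≈ 5.537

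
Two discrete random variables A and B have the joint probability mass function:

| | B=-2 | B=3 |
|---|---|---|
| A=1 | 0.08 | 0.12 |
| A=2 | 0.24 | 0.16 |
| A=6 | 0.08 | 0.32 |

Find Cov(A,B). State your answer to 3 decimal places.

E[A] = 3.4,  E[B] = 1
E[AB] = 5
Cov(A,B) = E[AB] − E[A]E[B] = 5 − (3.4)(1) = 1.6

1.600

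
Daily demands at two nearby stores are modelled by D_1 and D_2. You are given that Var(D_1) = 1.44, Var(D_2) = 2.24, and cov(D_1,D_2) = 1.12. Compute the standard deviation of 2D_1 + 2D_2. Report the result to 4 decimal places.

Var(2D_1 + 2D_2) = (2)²·Var(D_1) + (2)²·Var(D_2) + 2·(2)·(2)·cov(D_1,D_2)
= 4·1.44 + 4·2.24 + 8·1.12 = 23.68
SD(2D_1 + 2D_2) = √23.68 ≈ 4.8662

4.8662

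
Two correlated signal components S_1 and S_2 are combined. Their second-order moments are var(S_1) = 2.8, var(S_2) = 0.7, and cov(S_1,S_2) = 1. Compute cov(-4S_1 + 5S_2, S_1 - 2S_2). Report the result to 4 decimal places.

-5.2000

cov(-4S_1 + 5S_2, S_1 - 2S_2) = (-4)(1)var(S_1) + (5)(-2)var(S_2) + [(-4)(-2) + (5)(1)]cov(S_1,S_2)
= -4·2.8 + -10·0.7 + 13·1 = -5.2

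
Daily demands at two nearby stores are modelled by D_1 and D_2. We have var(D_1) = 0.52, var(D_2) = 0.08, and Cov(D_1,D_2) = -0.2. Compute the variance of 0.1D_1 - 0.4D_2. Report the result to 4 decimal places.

0.0340

var(0.1D_1 - 0.4D_2) = (0.1)²·var(D_1) + (-0.4)²·var(D_2) + 2·(0.1)·(-0.4)·Cov(D_1,D_2)
= 0.01·0.52 + 0.16·0.08 + -0.08·-0.2 = 0.034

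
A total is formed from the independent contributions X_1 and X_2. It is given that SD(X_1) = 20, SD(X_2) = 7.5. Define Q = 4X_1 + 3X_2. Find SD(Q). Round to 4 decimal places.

Var(X_1) = 400, Var(X_2) = 56.25
By independence, Var(Q) = (4)²Var(X_1) + (3)²Var(X_2)
= (4)²·400 + (3)²·56.25 = 6906.25
SD(Q) = √6906.25 ≈ 83.1039

83.1039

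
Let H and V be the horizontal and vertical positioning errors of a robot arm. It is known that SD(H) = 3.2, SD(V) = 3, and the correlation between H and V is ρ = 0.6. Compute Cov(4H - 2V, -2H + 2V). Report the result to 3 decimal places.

-48.800

Var(H) = (3.2)² = 10.24;  Var(V) = (3)² = 9
Cov(H,V) = ρ·SD(H)·SD(V) = 0.6·3.2·3 = 5.76
Cov(4H - 2V, -2H + 2V) = (4)(-2)Var(H) + (-2)(2)Var(V) + [(4)(2) + (-2)(-2)]Cov(H,V)
= -8·10.24 + -4·9 + 12·5.76 = -48.8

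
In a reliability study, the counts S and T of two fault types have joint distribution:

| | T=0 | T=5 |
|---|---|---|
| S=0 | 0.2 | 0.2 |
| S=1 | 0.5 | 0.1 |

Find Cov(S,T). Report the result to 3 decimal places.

-0.400

E[S] = 0.6,  E[T] = 1.5
E[ST] = 0.5
Cov(S,T) = E[ST] − E[S]E[T] = 0.5 − (0.6)(1.5) = -0.4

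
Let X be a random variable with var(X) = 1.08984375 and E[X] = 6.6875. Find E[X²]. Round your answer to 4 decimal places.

E[X²] = var(X) + (E[X])² = 1.08984375 + (6.6875)² = 45.8125

45.8125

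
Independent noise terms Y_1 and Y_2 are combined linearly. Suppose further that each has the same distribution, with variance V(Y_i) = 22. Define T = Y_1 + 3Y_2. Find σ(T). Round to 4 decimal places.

14.8324

By independence, V(T) = (1)²V(Y_1) + (3)²V(Y_2)
= (1)²·22 + (3)²·22 = 220
σ(T) = √220 ≈ 14.8324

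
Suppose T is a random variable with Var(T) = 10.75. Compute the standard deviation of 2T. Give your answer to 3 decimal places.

6.557

Var(2T) = (2)²·10.75 = 43
SD(2T) = √43 ≈ 6.557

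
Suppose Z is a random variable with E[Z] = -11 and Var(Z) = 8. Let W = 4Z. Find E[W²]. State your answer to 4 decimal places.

2064.0000

E[4Z] = 4·-11 = -44
Var(4Z) = (4)²·8 = 128
E[W²] = Var(W) + (E[W])² = 128 + (-44)² = 2064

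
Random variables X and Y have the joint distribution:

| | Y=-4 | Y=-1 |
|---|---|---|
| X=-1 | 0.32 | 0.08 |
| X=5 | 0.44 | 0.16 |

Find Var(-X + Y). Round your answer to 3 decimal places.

E[X] = 2.6,  E[Y] = -3.28,  E[XY] = -8.24
Var(X) = 15.4 − (2.6)² = 8.64;  Var(Y) = 12.4 − (-3.28)² = 1.6416
Cov(X,Y) = -8.24 − (2.6)(-3.28) = 0.288
Var(-X + Y) = (-1)²·8.64 + (1)²·1.6416 + 2·(-1)·(1)·0.288 = 9.7056

9.706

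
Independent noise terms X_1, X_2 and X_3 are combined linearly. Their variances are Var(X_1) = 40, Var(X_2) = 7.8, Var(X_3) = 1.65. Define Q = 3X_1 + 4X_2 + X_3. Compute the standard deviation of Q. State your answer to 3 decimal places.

By independence, Var(Q) = (3)²Var(X_1) + (4)²Var(X_2) + (1)²Var(X_3)
= (3)²·40 + (4)²·7.8 + (1)²·1.65 = 486.45
sd(Q) = √486.45 ≈ 22.056

22.056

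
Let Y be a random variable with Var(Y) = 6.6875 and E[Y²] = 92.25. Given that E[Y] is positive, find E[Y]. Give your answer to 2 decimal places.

(E[Y])² = E[Y²] − Var(Y) = 92.25 − 6.6875 = 85.5625
E[Y] = √85.5625 = 9.25

9.25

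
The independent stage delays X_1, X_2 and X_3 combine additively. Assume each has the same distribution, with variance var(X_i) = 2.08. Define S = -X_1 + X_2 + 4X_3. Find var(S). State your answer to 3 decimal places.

By independence, var(S) = (-1)²var(X_1) + (1)²var(X_2) + (4)²var(X_3)
= (-1)²·2.08 + (1)²·2.08 + (4)²·2.08 = 37.44

37.440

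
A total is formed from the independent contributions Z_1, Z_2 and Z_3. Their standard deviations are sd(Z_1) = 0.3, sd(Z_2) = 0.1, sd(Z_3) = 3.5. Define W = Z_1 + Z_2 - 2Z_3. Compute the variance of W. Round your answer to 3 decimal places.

49.100

Var(Z_1) = 0.09, Var(Z_2) = 0.01, Var(Z_3) = 12.25
By independence, Var(W) = (1)²Var(Z_1) + (1)²Var(Z_2) + (-2)²Var(Z_3)
= (1)²·0.09 + (1)²·0.01 + (-2)²·12.25 = 49.1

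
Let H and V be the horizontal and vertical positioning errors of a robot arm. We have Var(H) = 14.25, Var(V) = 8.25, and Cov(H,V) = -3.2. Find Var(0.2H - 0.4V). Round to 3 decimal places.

2.402

Var(0.2H - 0.4V) = (0.2)²·Var(H) + (-0.4)²·Var(V) + 2·(0.2)·(-0.4)·Cov(H,V)
= 0.04·14.25 + 0.16·8.25 + -0.16·-3.2 = 2.402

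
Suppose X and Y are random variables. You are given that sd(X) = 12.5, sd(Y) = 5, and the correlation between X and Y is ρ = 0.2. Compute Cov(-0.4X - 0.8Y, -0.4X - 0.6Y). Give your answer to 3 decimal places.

V(X) = (12.5)² = 156.25;  V(Y) = (5)² = 25
Cov(X,Y) = ρ·sd(X)·sd(Y) = 0.2·12.5·5 = 12.5
Cov(-0.4X - 0.8Y, -0.4X - 0.6Y) = (-0.4)(-0.4)V(X) + (-0.8)(-0.6)V(Y) + [(-0.4)(-0.6) + (-0.8)(-0.4)]Cov(X,Y)
= 0.16·156.25 + 0.48·25 + 0.56·12.5 = 44

44.000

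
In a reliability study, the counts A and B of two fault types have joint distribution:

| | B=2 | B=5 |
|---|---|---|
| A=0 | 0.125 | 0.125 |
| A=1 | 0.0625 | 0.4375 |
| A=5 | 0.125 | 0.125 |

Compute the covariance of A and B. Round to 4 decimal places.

E[A] = 1.75,  E[B] = 4.0625
E[AB] = 6.6875
cov(A,B) = E[AB] − E[A]E[B] = 6.6875 − (1.75)(4.0625) = -0.421875

-0.4219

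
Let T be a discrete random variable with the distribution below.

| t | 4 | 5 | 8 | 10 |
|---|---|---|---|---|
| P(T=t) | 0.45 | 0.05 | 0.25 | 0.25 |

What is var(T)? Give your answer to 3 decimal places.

6.548

E[T] = (4)(0.45) + (5)(0.05) + (8)(0.25) + (10)(0.25) = 6.55
E[T²] = (4)²(0.45) + (5)²(0.05) + (8)²(0.25) + (10)²(0.25) = 49.45
var(T) = E[T²] − (E[T])² = 49.45 − (6.55)² = 6.5475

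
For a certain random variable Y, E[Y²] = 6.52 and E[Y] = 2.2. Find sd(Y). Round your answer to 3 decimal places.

Var(Y) = 6.52 − (2.2)² = 1.68
sd(Y) = √1.68 ≈ 1.296

1.296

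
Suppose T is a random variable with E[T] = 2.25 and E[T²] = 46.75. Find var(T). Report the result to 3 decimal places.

41.688

var(T) = 46.75 − (2.25)² = 41.6875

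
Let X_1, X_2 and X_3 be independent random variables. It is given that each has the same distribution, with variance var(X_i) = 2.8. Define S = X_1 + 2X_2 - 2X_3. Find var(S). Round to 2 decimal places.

By independence, var(S) = (1)²var(X_1) + (2)²var(X_2) + (-2)²var(X_3)
= (1)²·2.8 + (2)²·2.8 + (-2)²·2.8 = 25.2

25.20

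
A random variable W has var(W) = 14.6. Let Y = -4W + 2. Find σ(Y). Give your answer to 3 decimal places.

15.284

var(-4W + 2) = (-4)²·14.6 = 233.6
σ(Y) = √233.6 ≈ 15.284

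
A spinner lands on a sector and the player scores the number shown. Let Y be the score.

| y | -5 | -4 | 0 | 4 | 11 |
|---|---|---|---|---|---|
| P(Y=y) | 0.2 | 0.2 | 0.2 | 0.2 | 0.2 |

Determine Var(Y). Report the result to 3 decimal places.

E[Y] = (-5)(0.2) + (-4)(0.2) + (0)(0.2) + (4)(0.2) + (11)(0.2) = 1.2
E[Y²] = (-5)²(0.2) + (-4)²(0.2) + (0)²(0.2) + (4)²(0.2) + (11)²(0.2) = 35.6
Var(Y) = E[Y²] − (E[Y])² = 35.6 − (1.2)² = 34.16

34.160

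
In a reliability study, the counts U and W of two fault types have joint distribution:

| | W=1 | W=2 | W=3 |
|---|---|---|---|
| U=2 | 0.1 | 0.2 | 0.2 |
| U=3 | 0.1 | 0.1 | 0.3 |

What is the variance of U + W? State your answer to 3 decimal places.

0.960

E[U] = 2.5,  E[W] = 2.3,  E[UW] = 5.8
Var(U) = 6.5 − (2.5)² = 0.25;  Var(W) = 5.9 − (2.3)² = 0.61
Cov(U,W) = 5.8 − (2.5)(2.3) = 0.05
Var(U + W) = (1)²·0.25 + (1)²·0.61 + 2·(1)·(1)·0.05 = 0.96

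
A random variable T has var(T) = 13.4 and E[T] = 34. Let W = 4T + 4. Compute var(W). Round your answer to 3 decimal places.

214.400

var(4T + 4) = (4)²·var(T) = 16·13.4 = 214.4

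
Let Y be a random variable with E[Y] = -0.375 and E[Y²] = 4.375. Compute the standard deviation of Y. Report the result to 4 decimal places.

2.0578

Var(Y) = 4.375 − (-0.375)² = 4.234375
sd(Y) = √4.234375 ≈ 2.0578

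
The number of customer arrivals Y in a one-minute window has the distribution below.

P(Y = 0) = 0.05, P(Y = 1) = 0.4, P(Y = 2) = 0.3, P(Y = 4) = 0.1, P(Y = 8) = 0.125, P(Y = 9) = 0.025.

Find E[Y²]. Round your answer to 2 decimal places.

E[Y²] = (0)²(0.05) + (1)²(0.4) + (2)²(0.3) + (4)²(0.1) + (8)²(0.125) + (9)²(0.025) = 13.225

13.23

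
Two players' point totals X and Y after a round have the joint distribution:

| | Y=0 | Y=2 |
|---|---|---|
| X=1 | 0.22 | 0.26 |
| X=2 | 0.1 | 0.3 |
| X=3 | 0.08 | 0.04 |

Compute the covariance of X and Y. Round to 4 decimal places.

E[X] = 1.64,  E[Y] = 1.2
E[XY] = 1.96
Cov(X,Y) = E[XY] − E[X]E[Y] = 1.96 − (1.64)(1.2) = -0.008

-0.0080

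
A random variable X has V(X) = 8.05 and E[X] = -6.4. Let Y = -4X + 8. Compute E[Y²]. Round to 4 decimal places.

1257.7600

E[-4X + 8] = -4·-6.4 + 8 = 33.6
V(-4X + 8) = (-4)²·8.05 = 128.8
E[Y²] = V(Y) + (E[Y])² = 128.8 + (33.6)² = 1257.76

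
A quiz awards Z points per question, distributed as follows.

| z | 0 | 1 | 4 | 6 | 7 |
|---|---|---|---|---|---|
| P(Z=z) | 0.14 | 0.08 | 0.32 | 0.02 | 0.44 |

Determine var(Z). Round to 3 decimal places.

E[Z] = (0)(0.14) + (1)(0.08) + (4)(0.32) + (6)(0.02) + (7)(0.44) = 4.56
E[Z²] = (0)²(0.14) + (1)²(0.08) + (4)²(0.32) + (6)²(0.02) + (7)²(0.44) = 27.48
var(Z) = E[Z²] − (E[Z])² = 27.48 − (4.56)² = 6.6864

6.686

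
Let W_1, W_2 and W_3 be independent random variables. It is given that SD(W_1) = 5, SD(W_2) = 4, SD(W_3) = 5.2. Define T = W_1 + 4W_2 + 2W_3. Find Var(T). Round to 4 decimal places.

389.1600

Var(W_1) = 25, Var(W_2) = 16, Var(W_3) = 27.04
By independence, Var(T) = (1)²Var(W_1) + (4)²Var(W_2) + (2)²Var(W_3)
= (1)²·25 + (4)²·16 + (2)²·27.04 = 389.16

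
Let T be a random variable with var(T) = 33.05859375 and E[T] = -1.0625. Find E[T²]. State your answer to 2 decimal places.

E[T²] = var(T) + (E[T])² = 33.05859375 + (-1.0625)² = 34.1875

34.19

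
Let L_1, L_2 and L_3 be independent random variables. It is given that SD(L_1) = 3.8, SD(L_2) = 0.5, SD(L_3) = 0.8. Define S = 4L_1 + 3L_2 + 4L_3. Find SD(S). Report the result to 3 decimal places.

15.605

var(L_1) = 14.44, var(L_2) = 0.25, var(L_3) = 0.64
By independence, var(S) = (4)²var(L_1) + (3)²var(L_2) + (4)²var(L_3)
= (4)²·14.44 + (3)²·0.25 + (4)²·0.64 = 243.53
SD(S) = √243.53 ≈ 15.605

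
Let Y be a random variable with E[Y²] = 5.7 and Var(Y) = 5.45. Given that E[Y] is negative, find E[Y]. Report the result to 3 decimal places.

(E[Y])² = E[Y²] − Var(Y) = 5.7 − 5.45 = 0.25
E[Y] = −√0.25 = -0.5

-0.500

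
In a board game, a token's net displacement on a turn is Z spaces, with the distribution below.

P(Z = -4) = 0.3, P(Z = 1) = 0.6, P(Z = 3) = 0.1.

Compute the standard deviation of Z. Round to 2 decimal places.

2.49

E[Z] = (-4)(0.3) + (1)(0.6) + (3)(0.1) = -0.3
E[Z²] = (-4)²(0.3) + (1)²(0.6) + (3)²(0.1) = 6.3
Var(Z) = E[Z²] − (E[Z])² = 6.3 − (-0.3)² = 6.21
σ(Z) = √6.21 ≈ 2.49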